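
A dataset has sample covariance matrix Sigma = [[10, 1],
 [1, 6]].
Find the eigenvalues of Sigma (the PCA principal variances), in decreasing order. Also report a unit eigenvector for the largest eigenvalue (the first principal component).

Step 1 — characteristic polynomial of 2×2 Sigma:
  det(Sigma - λI) = λ² - trace · λ + det = 0.
  trace = 10 + 6 = 16, det = 10·6 - (1)² = 59.
Step 2 — discriminant:
  Δ = trace² - 4·det = 256 - 236 = 20.
Step 3 — eigenvalues:
  λ = (trace ± √Δ)/2 = (16 ± 4.4721)/2,
  λ_1 = 10.2361,  λ_2 = 5.7639.

Step 4 — unit eigenvector for λ_1: solve (Sigma - λ_1 I)v = 0. First row:
  (10 - 10.2361)·v_x + (1)·v_y = 0, i.e. (-0.2361)·v_x + (1)·v_y = 0,
  so v ∝ (b, λ_1 - a) = (1, 0.2361) = u.
  ||u|| = √((1)² + (0.2361)²) = √(1.0557) ≈ 1.0275,
  v_1 = u/||u|| ≈ (0.9732, 0.2298) (||v_1|| = 1).

λ_1 = 10.2361,  λ_2 = 5.7639;  v_1 ≈ (0.9732, 0.2298)


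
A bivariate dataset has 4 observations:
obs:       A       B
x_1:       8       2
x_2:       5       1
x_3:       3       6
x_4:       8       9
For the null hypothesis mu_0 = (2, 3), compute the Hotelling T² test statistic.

Step 1 — sample mean vector:
  mean(A) = (8 + 5 + 3 + 8) / 4 = 24/4 = 6
  mean(B) = (2 + 1 + 6 + 9) / 4 = 18/4 = 4.5
  x̄ = (6, 4.5),  deviation x̄ - mu_0 = (6, 4.5) - (2, 3) = (4, 1.5).

Step 2 — sample covariance matrix, S[i,j] = (1/(n-1)) · Σ_k (x_{k,i} - mean_i) · (x_{k,j} - mean_j), divisor n-1 = 3:
  S[A,A] = ((2)·(2) + (-1)·(-1) + (-3)·(-3) + (2)·(2)) / 3 = 18/3 = 6
  S[A,B] = ((2)·(-2.5) + (-1)·(-3.5) + (-3)·(1.5) + (2)·(4.5)) / 3 = 3/3 = 1
  S[B,B] = ((-2.5)·(-2.5) + (-3.5)·(-3.5) + (1.5)·(1.5) + (4.5)·(4.5)) / 3 = 41/3 = 13.6667
  S = [[6, 1],
 [1, 13.6667]].

Step 3 — invert S. det(S) = 6·13.6667 - (1)² = 81.
  S^{-1} = (1/det) · [[d, -b], [-b, a]] = [[0.1687, -0.0123],
 [-0.0123, 0.0741]].

Step 4 — quadratic form (x̄ - mu_0)^T · S^{-1} · (x̄ - mu_0):
  S^{-1} · (x̄ - mu_0) = (0.6564, 0.0617),
  (x̄ - mu_0)^T · [...] = (4)·(0.6564) + (1.5)·(0.0617) = 2.7181.

Step 5 — scale by n: T² = 4 · 2.7181 = 10.8724.

T² ≈ 10.8724


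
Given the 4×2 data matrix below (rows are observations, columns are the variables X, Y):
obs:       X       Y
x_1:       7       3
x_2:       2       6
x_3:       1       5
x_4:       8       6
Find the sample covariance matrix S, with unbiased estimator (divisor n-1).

Step 1 — column means:
  mean(X) = (7 + 2 + 1 + 8) / 4 = 18/4 = 4.5
  mean(Y) = (3 + 6 + 5 + 6) / 4 = 20/4 = 5

Step 2 — sample covariance S[i,j] = (1/(n-1)) · Σ_k (x_{k,i} - mean_i) · (x_{k,j} - mean_j), with n-1 = 3.
  S[X,X] = ((2.5)·(2.5) + (-2.5)·(-2.5) + (-3.5)·(-3.5) + (3.5)·(3.5)) / 3 = 37/3 = 12.3333
  S[X,Y] = ((2.5)·(-2) + (-2.5)·(1) + (-3.5)·(0) + (3.5)·(1)) / 3 = -4/3 = -1.3333
  S[Y,Y] = ((-2)·(-2) + (1)·(1) + (0)·(0) + (1)·(1)) / 3 = 6/3 = 2

S is symmetric (S[j,i] = S[i,j]). Assembling:

S = [[12.3333, -1.3333],
 [-1.3333, 2]]


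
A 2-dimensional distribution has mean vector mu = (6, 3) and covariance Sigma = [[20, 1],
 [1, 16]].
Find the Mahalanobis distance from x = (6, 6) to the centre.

Step 1 — centre the observation: (x - mu) = (0, 3).

Step 2 — invert Sigma. det(Sigma) = 20·16 - (1)² = 319.
  Sigma^{-1} = (1/det) · [[d, -b], [-b, a]] = [[0.0502, -0.0031],
 [-0.0031, 0.0627]].

Step 3 — form the quadratic (x - mu)^T · Sigma^{-1} · (x - mu):
  Sigma^{-1} · (x - mu) = (-0.0094, 0.1881).
  (x - mu)^T · [Sigma^{-1} · (x - mu)] = (0)·(-0.0094) + (3)·(0.1881) = 0.5643.

Step 4 — take square root: d = √(0.5643) ≈ 0.7512.

d(x, mu) = √(0.5643) ≈ 0.7512


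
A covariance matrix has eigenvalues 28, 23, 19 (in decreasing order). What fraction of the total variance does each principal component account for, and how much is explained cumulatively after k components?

Step 1 — total variance = trace(Sigma) = Σ λ_i = 28 + 23 + 19 = 70.

Step 2 — fraction explained by component i = λ_i / Σ λ:
  PC1: 28/70 = 0.4
  PC2: 23/70 = 0.3286
  PC3: 19/70 = 0.2714

Step 3 — cumulative fraction after k components = (λ_1 + ... + λ_k) / Σ λ:
  k = 1: 28/70 = 0.4
  k = 2: (28 + 23)/70 = 51/70 = 0.7286
  k = 3: (28 + 23 + 19)/70 = 70/70 = 1

Summary (fraction, with percent):

explained: PC1 0.4 (40%), PC2 0.3286 (32.86%), PC3 0.2714 (27.14%);  cumulative: 0.4, 0.7286, 1


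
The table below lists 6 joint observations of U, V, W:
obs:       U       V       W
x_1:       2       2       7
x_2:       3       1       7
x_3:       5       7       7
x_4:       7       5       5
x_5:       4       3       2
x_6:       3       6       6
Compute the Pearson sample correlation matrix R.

Step 1 — column means:
  mean(U) = (2 + 3 + 5 + 7 + 4 + 3) / 6 = 24/6 = 4
  mean(V) = (2 + 1 + 7 + 5 + 3 + 6) / 6 = 24/6 = 4
  mean(W) = (7 + 7 + 7 + 5 + 2 + 6) / 6 = 34/6 = 5.6667

Step 2 — sample variances and covariances s[i,j] = (1/(n-1)) · Σ_k (x_{k,i} - mean_i) · (x_{k,j} - mean_j), with n-1 = 5:
  s[U,U] = ((-2)·(-2) + (-1)·(-1) + (1)·(1) + (3)·(3) + (0)·(0) + (-1)·(-1)) / 5 = 16/5 = 3.2
  s[U,V] = ((-2)·(-2) + (-1)·(-3) + (1)·(3) + (3)·(1) + (0)·(-1) + (-1)·(2)) / 5 = 11/5 = 2.2
  s[U,W] = ((-2)·(1.3333) + (-1)·(1.3333) + (1)·(1.3333) + (3)·(-0.6667) + (0)·(-3.6667) + (-1)·(0.3333)) / 5 = -5/5 = -1
  s[V,V] = ((-2)·(-2) + (-3)·(-3) + (3)·(3) + (1)·(1) + (-1)·(-1) + (2)·(2)) / 5 = 28/5 = 5.6
  s[V,W] = ((-2)·(1.3333) + (-3)·(1.3333) + (3)·(1.3333) + (1)·(-0.6667) + (-1)·(-3.6667) + (2)·(0.3333)) / 5 = 1/5 = 0.2
  s[W,W] = ((1.3333)·(1.3333) + (1.3333)·(1.3333) + (1.3333)·(1.3333) + (-0.6667)·(-0.6667) + (-3.6667)·(-3.6667) + (0.3333)·(0.3333)) / 5 = 19.3333/5 = 3.8667
  Sample standard deviations s_i = √(s[i,i]):
  s(U) = √(3.2) = 1.7889
  s(V) = √(5.6) = 2.3664
  s(W) = √(3.8667) = 1.9664

Step 3 — r_{ij} = s_{ij} / (s_i · s_j):
  r[U,U] = 1 (diagonal).
  r[U,V] = 2.2 / (1.7889 · 2.3664) = 2.2 / 4.2332 = 0.5197
  r[U,W] = -1 / (1.7889 · 1.9664) = -1 / 3.5176 = -0.2843
  r[V,V] = 1 (diagonal).
  r[V,W] = 0.2 / (2.3664 · 1.9664) = 0.2 / 4.6533 = 0.043
  r[W,W] = 1 (diagonal).

R is symmetric with unit diagonal. Assembling:

R = [[1, 0.5197, -0.2843],
 [0.5197, 1, 0.043],
 [-0.2843, 0.043, 1]]


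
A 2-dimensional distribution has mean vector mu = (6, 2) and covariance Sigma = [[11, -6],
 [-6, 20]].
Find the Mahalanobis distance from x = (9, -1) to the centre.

Step 1 — centre the observation: (x - mu) = (3, -3).

Step 2 — invert Sigma. det(Sigma) = 11·20 - (-6)² = 184.
  Sigma^{-1} = (1/det) · [[d, -b], [-b, a]] = [[0.1087, 0.0326],
 [0.0326, 0.0598]].

Step 3 — form the quadratic (x - mu)^T · Sigma^{-1} · (x - mu):
  Sigma^{-1} · (x - mu) = (0.2283, -0.0815).
  (x - mu)^T · [Sigma^{-1} · (x - mu)] = (3)·(0.2283) + (-3)·(-0.0815) = 0.9293.

Step 4 — take square root: d = √(0.9293) ≈ 0.964.

d(x, mu) = √(0.9293) ≈ 0.964


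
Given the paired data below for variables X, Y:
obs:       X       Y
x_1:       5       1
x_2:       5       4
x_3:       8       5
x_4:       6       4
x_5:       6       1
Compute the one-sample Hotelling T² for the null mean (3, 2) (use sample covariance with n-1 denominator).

Step 1 — sample mean vector:
  mean(X) = (5 + 5 + 8 + 6 + 6) / 5 = 30/5 = 6
  mean(Y) = (1 + 4 + 5 + 4 + 1) / 5 = 15/5 = 3
  x̄ = (6, 3),  deviation x̄ - mu_0 = (6, 3) - (3, 2) = (3, 1).

Step 2 — sample covariance matrix, S[i,j] = (1/(n-1)) · Σ_k (x_{k,i} - mean_i) · (x_{k,j} - mean_j), divisor n-1 = 4:
  S[X,X] = ((-1)·(-1) + (-1)·(-1) + (2)·(2) + (0)·(0) + (0)·(0)) / 4 = 6/4 = 1.5
  S[X,Y] = ((-1)·(-2) + (-1)·(1) + (2)·(2) + (0)·(1) + (0)·(-2)) / 4 = 5/4 = 1.25
  S[Y,Y] = ((-2)·(-2) + (1)·(1) + (2)·(2) + (1)·(1) + (-2)·(-2)) / 4 = 14/4 = 3.5
  S = [[1.5, 1.25],
 [1.25, 3.5]].

Step 3 — invert S. det(S) = 1.5·3.5 - (1.25)² = 3.6875.
  S^{-1} = (1/det) · [[d, -b], [-b, a]] = [[0.9492, -0.339],
 [-0.339, 0.4068]].

Step 4 — quadratic form (x̄ - mu_0)^T · S^{-1} · (x̄ - mu_0):
  S^{-1} · (x̄ - mu_0) = (2.5085, -0.6102),
  (x̄ - mu_0)^T · [...] = (3)·(2.5085) + (1)·(-0.6102) = 6.9153.

Step 5 — scale by n: T² = 5 · 6.9153 = 34.5763.

T² ≈ 34.5763


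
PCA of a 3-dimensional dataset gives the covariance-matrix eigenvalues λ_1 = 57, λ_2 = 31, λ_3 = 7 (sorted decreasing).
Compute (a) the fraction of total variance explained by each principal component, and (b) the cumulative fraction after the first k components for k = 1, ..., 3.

Step 1 — total variance = trace(Sigma) = Σ λ_i = 57 + 31 + 7 = 95.

Step 2 — fraction explained by component i = λ_i / Σ λ:
  PC1: 57/95 = 0.6
  PC2: 31/95 = 0.3263
  PC3: 7/95 = 0.0737

Step 3 — cumulative fraction after k components = (λ_1 + ... + λ_k) / Σ λ:
  k = 1: 57/95 = 0.6
  k = 2: (57 + 31)/95 = 88/95 = 0.9263
  k = 3: (57 + 31 + 7)/95 = 95/95 = 1

Summary (fraction, with percent):

explained: PC1 0.6 (60%), PC2 0.3263 (32.63%), PC3 0.0737 (7.37%);  cumulative: 0.6, 0.9263, 1


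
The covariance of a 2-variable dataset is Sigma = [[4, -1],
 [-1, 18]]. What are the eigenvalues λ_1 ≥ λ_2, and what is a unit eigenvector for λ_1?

Step 1 — characteristic polynomial of 2×2 Sigma:
  det(Sigma - λI) = λ² - trace · λ + det = 0.
  trace = 4 + 18 = 22, det = 4·18 - (-1)² = 71.
Step 2 — discriminant:
  Δ = trace² - 4·det = 484 - 284 = 200.
Step 3 — eigenvalues:
  λ = (trace ± √Δ)/2 = (22 ± 14.1421)/2,
  λ_1 = 18.0711,  λ_2 = 3.9289.

Step 4 — unit eigenvector for λ_1: solve (Sigma - λ_1 I)v = 0. First row:
  (4 - 18.0711)·v_x + (-1)·v_y = 0, i.e. (-14.0711)·v_x + (-1)·v_y = 0,
  so v ∝ (b, λ_1 - a) = (-1, 14.0711); multiply by -1 so the first entry is positive: u = (1, -14.0711).
  ||u|| = √((1)² + (-14.0711)²) = √(198.9949) ≈ 14.1066,
  v_1 = u/||u|| ≈ (0.0709, -0.9975) (||v_1|| = 1).

λ_1 = 18.0711,  λ_2 = 3.9289;  v_1 ≈ (0.0709, -0.9975)


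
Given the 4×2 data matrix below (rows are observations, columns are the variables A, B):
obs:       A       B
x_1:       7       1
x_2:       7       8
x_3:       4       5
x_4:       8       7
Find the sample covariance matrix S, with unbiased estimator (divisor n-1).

Step 1 — column means:
  mean(A) = (7 + 7 + 4 + 8) / 4 = 26/4 = 6.5
  mean(B) = (1 + 8 + 5 + 7) / 4 = 21/4 = 5.25

Step 2 — sample covariance S[i,j] = (1/(n-1)) · Σ_k (x_{k,i} - mean_i) · (x_{k,j} - mean_j), with n-1 = 3.
  S[A,A] = ((0.5)·(0.5) + (0.5)·(0.5) + (-2.5)·(-2.5) + (1.5)·(1.5)) / 3 = 9/3 = 3
  S[A,B] = ((0.5)·(-4.25) + (0.5)·(2.75) + (-2.5)·(-0.25) + (1.5)·(1.75)) / 3 = 2.5/3 = 0.8333
  S[B,B] = ((-4.25)·(-4.25) + (2.75)·(2.75) + (-0.25)·(-0.25) + (1.75)·(1.75)) / 3 = 28.75/3 = 9.5833

S is symmetric (S[j,i] = S[i,j]). Assembling:

S = [[3, 0.8333],
 [0.8333, 9.5833]]


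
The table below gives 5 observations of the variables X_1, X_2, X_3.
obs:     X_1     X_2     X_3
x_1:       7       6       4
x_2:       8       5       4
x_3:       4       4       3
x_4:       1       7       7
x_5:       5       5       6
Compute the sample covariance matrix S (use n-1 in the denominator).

Step 1 — column means:
  mean(X_1) = (7 + 8 + 4 + 1 + 5) / 5 = 25/5 = 5
  mean(X_2) = (6 + 5 + 4 + 7 + 5) / 5 = 27/5 = 5.4
  mean(X_3) = (4 + 4 + 3 + 7 + 6) / 5 = 24/5 = 4.8

Step 2 — sample covariance S[i,j] = (1/(n-1)) · Σ_k (x_{k,i} - mean_i) · (x_{k,j} - mean_j), with n-1 = 4.
  S[X_1,X_1] = ((2)·(2) + (3)·(3) + (-1)·(-1) + (-4)·(-4) + (0)·(0)) / 4 = 30/4 = 7.5
  S[X_1,X_2] = ((2)·(0.6) + (3)·(-0.4) + (-1)·(-1.4) + (-4)·(1.6) + (0)·(-0.4)) / 4 = -5/4 = -1.25
  S[X_1,X_3] = ((2)·(-0.8) + (3)·(-0.8) + (-1)·(-1.8) + (-4)·(2.2) + (0)·(1.2)) / 4 = -11/4 = -2.75
  S[X_2,X_2] = ((0.6)·(0.6) + (-0.4)·(-0.4) + (-1.4)·(-1.4) + (1.6)·(1.6) + (-0.4)·(-0.4)) / 4 = 5.2/4 = 1.3
  S[X_2,X_3] = ((0.6)·(-0.8) + (-0.4)·(-0.8) + (-1.4)·(-1.8) + (1.6)·(2.2) + (-0.4)·(1.2)) / 4 = 5.4/4 = 1.35
  S[X_3,X_3] = ((-0.8)·(-0.8) + (-0.8)·(-0.8) + (-1.8)·(-1.8) + (2.2)·(2.2) + (1.2)·(1.2)) / 4 = 10.8/4 = 2.7

S is symmetric (S[j,i] = S[i,j]). Assembling:

S = [[7.5, -1.25, -2.75],
 [-1.25, 1.3, 1.35],
 [-2.75, 1.35, 2.7]]


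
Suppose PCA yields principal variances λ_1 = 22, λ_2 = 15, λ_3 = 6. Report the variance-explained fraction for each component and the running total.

Step 1 — total variance = trace(Sigma) = Σ λ_i = 22 + 15 + 6 = 43.

Step 2 — fraction explained by component i = λ_i / Σ λ:
  PC1: 22/43 = 0.5116
  PC2: 15/43 = 0.3488
  PC3: 6/43 = 0.1395

Step 3 — cumulative fraction after k components = (λ_1 + ... + λ_k) / Σ λ:
  k = 1: 22/43 = 0.5116
  k = 2: (22 + 15)/43 = 37/43 = 0.8605
  k = 3: (22 + 15 + 6)/43 = 43/43 = 1

Summary (fraction, with percent):

explained: PC1 0.5116 (51.16%), PC2 0.3488 (34.88%), PC3 0.1395 (13.95%);  cumulative: 0.5116, 0.8605, 1


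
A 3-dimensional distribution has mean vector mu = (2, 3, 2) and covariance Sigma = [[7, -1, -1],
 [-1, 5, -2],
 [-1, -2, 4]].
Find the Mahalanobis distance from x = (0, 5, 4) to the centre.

Step 1 — centre the observation: (x - mu) = (-2, 2, 2).

Step 2 — invert Sigma (cofactor / det for 3×3, or solve directly):
  Sigma^{-1} = [[0.1616, 0.0606, 0.0707],
 [0.0606, 0.2727, 0.1515],
 [0.0707, 0.1515, 0.3434]].

Step 3 — form the quadratic (x - mu)^T · Sigma^{-1} · (x - mu):
  Sigma^{-1} · (x - mu) = (-0.0606, 0.7273, 0.8485).
  (x - mu)^T · [Sigma^{-1} · (x - mu)] = (-2)·(-0.0606) + (2)·(0.7273) + (2)·(0.8485) = 3.2727.

Step 4 — take square root: d = √(3.2727) ≈ 1.8091.

d(x, mu) = √(3.2727) ≈ 1.8091


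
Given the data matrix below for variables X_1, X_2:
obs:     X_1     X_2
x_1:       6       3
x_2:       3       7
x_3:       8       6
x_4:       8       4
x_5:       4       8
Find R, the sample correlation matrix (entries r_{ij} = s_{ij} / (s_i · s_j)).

Step 1 — column means:
  mean(X_1) = (6 + 3 + 8 + 8 + 4) / 5 = 29/5 = 5.8
  mean(X_2) = (3 + 7 + 6 + 4 + 8) / 5 = 28/5 = 5.6

Step 2 — sample variances and covariances s[i,j] = (1/(n-1)) · Σ_k (x_{k,i} - mean_i) · (x_{k,j} - mean_j), with n-1 = 4:
  s[X_1,X_1] = ((0.2)·(0.2) + (-2.8)·(-2.8) + (2.2)·(2.2) + (2.2)·(2.2) + (-1.8)·(-1.8)) / 4 = 20.8/4 = 5.2
  s[X_1,X_2] = ((0.2)·(-2.6) + (-2.8)·(1.4) + (2.2)·(0.4) + (2.2)·(-1.6) + (-1.8)·(2.4)) / 4 = -11.4/4 = -2.85
  s[X_2,X_2] = ((-2.6)·(-2.6) + (1.4)·(1.4) + (0.4)·(0.4) + (-1.6)·(-1.6) + (2.4)·(2.4)) / 4 = 17.2/4 = 4.3
  Sample standard deviations s_i = √(s[i,i]):
  s(X_1) = √(5.2) = 2.2804
  s(X_2) = √(4.3) = 2.0736

Step 3 — r_{ij} = s_{ij} / (s_i · s_j):
  r[X_1,X_1] = 1 (diagonal).
  r[X_1,X_2] = -2.85 / (2.2804 · 2.0736) = -2.85 / 4.7286 = -0.6027
  r[X_2,X_2] = 1 (diagonal).

R is symmetric with unit diagonal. Assembling:

R = [[1, -0.6027],
 [-0.6027, 1]]


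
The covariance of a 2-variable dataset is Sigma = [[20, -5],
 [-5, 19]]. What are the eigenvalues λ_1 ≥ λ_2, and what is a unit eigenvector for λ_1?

Step 1 — characteristic polynomial of 2×2 Sigma:
  det(Sigma - λI) = λ² - trace · λ + det = 0.
  trace = 20 + 19 = 39, det = 20·19 - (-5)² = 355.
Step 2 — discriminant:
  Δ = trace² - 4·det = 1521 - 1420 = 101.
Step 3 — eigenvalues:
  λ = (trace ± √Δ)/2 = (39 ± 10.0499)/2,
  λ_1 = 24.5249,  λ_2 = 14.4751.

Step 4 — unit eigenvector for λ_1: solve (Sigma - λ_1 I)v = 0. First row:
  (20 - 24.5249)·v_x + (-5)·v_y = 0, i.e. (-4.5249)·v_x + (-5)·v_y = 0,
  so v ∝ (b, λ_1 - a) = (-5, 4.5249); multiply by -1 so the first entry is positive: u = (5, -4.5249).
  ||u|| = √((5)² + (-4.5249)²) = √(45.4751) ≈ 6.7435,
  v_1 = u/||u|| ≈ (0.7415, -0.671) (||v_1|| = 1).

λ_1 = 24.5249,  λ_2 = 14.4751;  v_1 ≈ (0.7415, -0.671)


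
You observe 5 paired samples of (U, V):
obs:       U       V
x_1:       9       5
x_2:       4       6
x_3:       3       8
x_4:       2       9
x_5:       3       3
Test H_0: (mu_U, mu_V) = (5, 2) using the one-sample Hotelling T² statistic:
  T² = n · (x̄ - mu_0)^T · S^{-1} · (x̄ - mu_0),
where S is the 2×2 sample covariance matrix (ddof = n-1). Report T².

Step 1 — sample mean vector:
  mean(U) = (9 + 4 + 3 + 2 + 3) / 5 = 21/5 = 4.2
  mean(V) = (5 + 6 + 8 + 9 + 3) / 5 = 31/5 = 6.2
  x̄ = (4.2, 6.2),  deviation x̄ - mu_0 = (4.2, 6.2) - (5, 2) = (-0.8, 4.2).

Step 2 — sample covariance matrix, S[i,j] = (1/(n-1)) · Σ_k (x_{k,i} - mean_i) · (x_{k,j} - mean_j), divisor n-1 = 4:
  S[U,U] = ((4.8)·(4.8) + (-0.2)·(-0.2) + (-1.2)·(-1.2) + (-2.2)·(-2.2) + (-1.2)·(-1.2)) / 4 = 30.8/4 = 7.7
  S[U,V] = ((4.8)·(-1.2) + (-0.2)·(-0.2) + (-1.2)·(1.8) + (-2.2)·(2.8) + (-1.2)·(-3.2)) / 4 = -10.2/4 = -2.55
  S[V,V] = ((-1.2)·(-1.2) + (-0.2)·(-0.2) + (1.8)·(1.8) + (2.8)·(2.8) + (-3.2)·(-3.2)) / 4 = 22.8/4 = 5.7
  S = [[7.7, -2.55],
 [-2.55, 5.7]].

Step 3 — invert S. det(S) = 7.7·5.7 - (-2.55)² = 37.3875.
  S^{-1} = (1/det) · [[d, -b], [-b, a]] = [[0.1525, 0.0682],
 [0.0682, 0.206]].

Step 4 — quadratic form (x̄ - mu_0)^T · S^{-1} · (x̄ - mu_0):
  S^{-1} · (x̄ - mu_0) = (0.1645, 0.8104),
  (x̄ - mu_0)^T · [...] = (-0.8)·(0.1645) + (4.2)·(0.8104) = 3.2722.

Step 5 — scale by n: T² = 5 · 3.2722 = 16.3611.

T² ≈ 16.3611


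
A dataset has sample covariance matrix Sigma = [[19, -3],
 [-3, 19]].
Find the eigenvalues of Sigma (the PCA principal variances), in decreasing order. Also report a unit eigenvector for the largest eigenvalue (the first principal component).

Step 1 — characteristic polynomial of 2×2 Sigma:
  det(Sigma - λI) = λ² - trace · λ + det = 0.
  trace = 19 + 19 = 38, det = 19·19 - (-3)² = 352.
Step 2 — discriminant:
  Δ = trace² - 4·det = 1444 - 1408 = 36.
Step 3 — eigenvalues:
  λ = (trace ± √Δ)/2 = (38 ± 6)/2,
  λ_1 = 22,  λ_2 = 16.

Step 4 — unit eigenvector for λ_1: solve (Sigma - λ_1 I)v = 0. First row:
  (19 - 22)·v_x + (-3)·v_y = 0, i.e. (-3)·v_x + (-3)·v_y = 0,
  so v ∝ (b, λ_1 - a) = (-3, 3); multiply by -1 so the first entry is positive: u = (3, -3).
  ||u|| = √((3)² + (-3)²) = √(18) ≈ 4.2426,
  v_1 = u/||u|| ≈ (0.7071, -0.7071) (||v_1|| = 1).

λ_1 = 22,  λ_2 = 16;  v_1 ≈ (0.7071, -0.7071)


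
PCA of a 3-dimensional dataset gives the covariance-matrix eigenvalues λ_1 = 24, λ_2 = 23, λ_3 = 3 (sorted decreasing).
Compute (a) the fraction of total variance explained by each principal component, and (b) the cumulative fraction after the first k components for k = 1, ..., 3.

Step 1 — total variance = trace(Sigma) = Σ λ_i = 24 + 23 + 3 = 50.

Step 2 — fraction explained by component i = λ_i / Σ λ:
  PC1: 24/50 = 0.48
  PC2: 23/50 = 0.46
  PC3: 3/50 = 0.06

Step 3 — cumulative fraction after k components = (λ_1 + ... + λ_k) / Σ λ:
  k = 1: 24/50 = 0.48
  k = 2: (24 + 23)/50 = 47/50 = 0.94
  k = 3: (24 + 23 + 3)/50 = 50/50 = 1

Summary (fraction, with percent):

explained: PC1 0.48 (48%), PC2 0.46 (46%), PC3 0.06 (6%);  cumulative: 0.48, 0.94, 1


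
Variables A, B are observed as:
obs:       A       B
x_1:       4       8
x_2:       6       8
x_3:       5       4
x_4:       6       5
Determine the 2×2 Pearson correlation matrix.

Step 1 — column means:
  mean(A) = (4 + 6 + 5 + 6) / 4 = 21/4 = 5.25
  mean(B) = (8 + 8 + 4 + 5) / 4 = 25/4 = 6.25

Step 2 — sample variances and covariances s[i,j] = (1/(n-1)) · Σ_k (x_{k,i} - mean_i) · (x_{k,j} - mean_j), with n-1 = 3:
  s[A,A] = ((-1.25)·(-1.25) + (0.75)·(0.75) + (-0.25)·(-0.25) + (0.75)·(0.75)) / 3 = 2.75/3 = 0.9167
  s[A,B] = ((-1.25)·(1.75) + (0.75)·(1.75) + (-0.25)·(-2.25) + (0.75)·(-1.25)) / 3 = -1.25/3 = -0.4167
  s[B,B] = ((1.75)·(1.75) + (1.75)·(1.75) + (-2.25)·(-2.25) + (-1.25)·(-1.25)) / 3 = 12.75/3 = 4.25
  Sample standard deviations s_i = √(s[i,i]):
  s(A) = √(0.9167) = 0.9574
  s(B) = √(4.25) = 2.0616

Step 3 — r_{ij} = s_{ij} / (s_i · s_j):
  r[A,A] = 1 (diagonal).
  r[A,B] = -0.4167 / (0.9574 · 2.0616) = -0.4167 / 1.9738 = -0.2111
  r[B,B] = 1 (diagonal).

R is symmetric with unit diagonal. Assembling:

R = [[1, -0.2111],
 [-0.2111, 1]]


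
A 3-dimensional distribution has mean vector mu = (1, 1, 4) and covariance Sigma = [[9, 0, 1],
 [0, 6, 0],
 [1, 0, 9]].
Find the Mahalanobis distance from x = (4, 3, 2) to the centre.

Step 1 — centre the observation: (x - mu) = (3, 2, -2).

Step 2 — invert Sigma (cofactor / det for 3×3, or solve directly):
  Sigma^{-1} = [[0.1125, 0, -0.0125],
 [0, 0.1667, 0],
 [-0.0125, 0, 0.1125]].

Step 3 — form the quadratic (x - mu)^T · Sigma^{-1} · (x - mu):
  Sigma^{-1} · (x - mu) = (0.3625, 0.3333, -0.2625).
  (x - mu)^T · [Sigma^{-1} · (x - mu)] = (3)·(0.3625) + (2)·(0.3333) + (-2)·(-0.2625) = 2.2792.

Step 4 — take square root: d = √(2.2792) ≈ 1.5097.

d(x, mu) = √(2.2792) ≈ 1.5097


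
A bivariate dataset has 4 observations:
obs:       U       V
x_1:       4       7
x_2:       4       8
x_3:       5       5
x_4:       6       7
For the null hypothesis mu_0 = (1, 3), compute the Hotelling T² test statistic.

Step 1 — sample mean vector:
  mean(U) = (4 + 4 + 5 + 6) / 4 = 19/4 = 4.75
  mean(V) = (7 + 8 + 5 + 7) / 4 = 27/4 = 6.75
  x̄ = (4.75, 6.75),  deviation x̄ - mu_0 = (4.75, 6.75) - (1, 3) = (3.75, 3.75).

Step 2 — sample covariance matrix, S[i,j] = (1/(n-1)) · Σ_k (x_{k,i} - mean_i) · (x_{k,j} - mean_j), divisor n-1 = 3:
  S[U,U] = ((-0.75)·(-0.75) + (-0.75)·(-0.75) + (0.25)·(0.25) + (1.25)·(1.25)) / 3 = 2.75/3 = 0.9167
  S[U,V] = ((-0.75)·(0.25) + (-0.75)·(1.25) + (0.25)·(-1.75) + (1.25)·(0.25)) / 3 = -1.25/3 = -0.4167
  S[V,V] = ((0.25)·(0.25) + (1.25)·(1.25) + (-1.75)·(-1.75) + (0.25)·(0.25)) / 3 = 4.75/3 = 1.5833
  S = [[0.9167, -0.4167],
 [-0.4167, 1.5833]].

Step 3 — invert S. det(S) = 0.9167·1.5833 - (-0.4167)² = 1.2778.
  S^{-1} = (1/det) · [[d, -b], [-b, a]] = [[1.2391, 0.3261],
 [0.3261, 0.7174]].

Step 4 — quadratic form (x̄ - mu_0)^T · S^{-1} · (x̄ - mu_0):
  S^{-1} · (x̄ - mu_0) = (5.8696, 3.913),
  (x̄ - mu_0)^T · [...] = (3.75)·(5.8696) + (3.75)·(3.913) = 36.6848.

Step 5 — scale by n: T² = 4 · 36.6848 = 146.7391.

T² ≈ 146.7391


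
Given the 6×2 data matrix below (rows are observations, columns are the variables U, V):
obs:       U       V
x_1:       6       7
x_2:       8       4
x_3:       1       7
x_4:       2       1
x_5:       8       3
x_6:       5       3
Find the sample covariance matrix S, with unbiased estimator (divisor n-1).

Step 1 — column means:
  mean(U) = (6 + 8 + 1 + 2 + 8 + 5) / 6 = 30/6 = 5
  mean(V) = (7 + 4 + 7 + 1 + 3 + 3) / 6 = 25/6 = 4.1667

Step 2 — sample covariance S[i,j] = (1/(n-1)) · Σ_k (x_{k,i} - mean_i) · (x_{k,j} - mean_j), with n-1 = 5.
  S[U,U] = ((1)·(1) + (3)·(3) + (-4)·(-4) + (-3)·(-3) + (3)·(3) + (0)·(0)) / 5 = 44/5 = 8.8
  S[U,V] = ((1)·(2.8333) + (3)·(-0.1667) + (-4)·(2.8333) + (-3)·(-3.1667) + (3)·(-1.1667) + (0)·(-1.1667)) / 5 = -3/5 = -0.6
  S[V,V] = ((2.8333)·(2.8333) + (-0.1667)·(-0.1667) + (2.8333)·(2.8333) + (-3.1667)·(-3.1667) + (-1.1667)·(-1.1667) + (-1.1667)·(-1.1667)) / 5 = 28.8333/5 = 5.7667

S is symmetric (S[j,i] = S[i,j]). Assembling:

S = [[8.8, -0.6],
 [-0.6, 5.7667]]


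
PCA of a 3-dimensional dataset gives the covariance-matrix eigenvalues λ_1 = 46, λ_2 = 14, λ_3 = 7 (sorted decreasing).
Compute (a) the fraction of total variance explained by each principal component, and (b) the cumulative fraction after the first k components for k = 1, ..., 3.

Step 1 — total variance = trace(Sigma) = Σ λ_i = 46 + 14 + 7 = 67.

Step 2 — fraction explained by component i = λ_i / Σ λ:
  PC1: 46/67 = 0.6866
  PC2: 14/67 = 0.209
  PC3: 7/67 = 0.1045

Step 3 — cumulative fraction after k components = (λ_1 + ... + λ_k) / Σ λ:
  k = 1: 46/67 = 0.6866
  k = 2: (46 + 14)/67 = 60/67 = 0.8955
  k = 3: (46 + 14 + 7)/67 = 67/67 = 1

Summary (fraction, with percent):

explained: PC1 0.6866 (68.66%), PC2 0.209 (20.9%), PC3 0.1045 (10.45%);  cumulative: 0.6866, 0.8955, 1


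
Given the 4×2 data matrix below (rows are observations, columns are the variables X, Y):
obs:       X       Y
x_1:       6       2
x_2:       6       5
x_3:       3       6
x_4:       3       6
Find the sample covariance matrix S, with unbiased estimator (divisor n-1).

Step 1 — column means:
  mean(X) = (6 + 6 + 3 + 3) / 4 = 18/4 = 4.5
  mean(Y) = (2 + 5 + 6 + 6) / 4 = 19/4 = 4.75

Step 2 — sample covariance S[i,j] = (1/(n-1)) · Σ_k (x_{k,i} - mean_i) · (x_{k,j} - mean_j), with n-1 = 3.
  S[X,X] = ((1.5)·(1.5) + (1.5)·(1.5) + (-1.5)·(-1.5) + (-1.5)·(-1.5)) / 3 = 9/3 = 3
  S[X,Y] = ((1.5)·(-2.75) + (1.5)·(0.25) + (-1.5)·(1.25) + (-1.5)·(1.25)) / 3 = -7.5/3 = -2.5
  S[Y,Y] = ((-2.75)·(-2.75) + (0.25)·(0.25) + (1.25)·(1.25) + (1.25)·(1.25)) / 3 = 10.75/3 = 3.5833

S is symmetric (S[j,i] = S[i,j]). Assembling:

S = [[3, -2.5],
 [-2.5, 3.5833]]


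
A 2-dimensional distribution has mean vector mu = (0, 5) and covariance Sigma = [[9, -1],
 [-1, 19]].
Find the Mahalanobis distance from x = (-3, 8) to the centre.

Step 1 — centre the observation: (x - mu) = (-3, 3).

Step 2 — invert Sigma. det(Sigma) = 9·19 - (-1)² = 170.
  Sigma^{-1} = (1/det) · [[d, -b], [-b, a]] = [[0.1118, 0.0059],
 [0.0059, 0.0529]].

Step 3 — form the quadratic (x - mu)^T · Sigma^{-1} · (x - mu):
  Sigma^{-1} · (x - mu) = (-0.3176, 0.1412).
  (x - mu)^T · [Sigma^{-1} · (x - mu)] = (-3)·(-0.3176) + (3)·(0.1412) = 1.3765.

Step 4 — take square root: d = √(1.3765) ≈ 1.1732.

d(x, mu) = √(1.3765) ≈ 1.1732


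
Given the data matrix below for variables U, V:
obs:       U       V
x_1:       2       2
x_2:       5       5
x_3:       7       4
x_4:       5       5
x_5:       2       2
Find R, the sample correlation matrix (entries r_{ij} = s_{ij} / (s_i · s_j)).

Step 1 — column means:
  mean(U) = (2 + 5 + 7 + 5 + 2) / 5 = 21/5 = 4.2
  mean(V) = (2 + 5 + 4 + 5 + 2) / 5 = 18/5 = 3.6

Step 2 — sample variances and covariances s[i,j] = (1/(n-1)) · Σ_k (x_{k,i} - mean_i) · (x_{k,j} - mean_j), with n-1 = 4:
  s[U,U] = ((-2.2)·(-2.2) + (0.8)·(0.8) + (2.8)·(2.8) + (0.8)·(0.8) + (-2.2)·(-2.2)) / 4 = 18.8/4 = 4.7
  s[U,V] = ((-2.2)·(-1.6) + (0.8)·(1.4) + (2.8)·(0.4) + (0.8)·(1.4) + (-2.2)·(-1.6)) / 4 = 10.4/4 = 2.6
  s[V,V] = ((-1.6)·(-1.6) + (1.4)·(1.4) + (0.4)·(0.4) + (1.4)·(1.4) + (-1.6)·(-1.6)) / 4 = 9.2/4 = 2.3
  Sample standard deviations s_i = √(s[i,i]):
  s(U) = √(4.7) = 2.1679
  s(V) = √(2.3) = 1.5166

Step 3 — r_{ij} = s_{ij} / (s_i · s_j):
  r[U,U] = 1 (diagonal).
  r[U,V] = 2.6 / (2.1679 · 1.5166) = 2.6 / 3.2879 = 0.7908
  r[V,V] = 1 (diagonal).

R is symmetric with unit diagonal. Assembling:

R = [[1, 0.7908],
 [0.7908, 1]]


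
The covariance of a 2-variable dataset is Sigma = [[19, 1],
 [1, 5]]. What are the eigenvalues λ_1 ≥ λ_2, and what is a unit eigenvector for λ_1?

Step 1 — characteristic polynomial of 2×2 Sigma:
  det(Sigma - λI) = λ² - trace · λ + det = 0.
  trace = 19 + 5 = 24, det = 19·5 - (1)² = 94.
Step 2 — discriminant:
  Δ = trace² - 4·det = 576 - 376 = 200.
Step 3 — eigenvalues:
  λ = (trace ± √Δ)/2 = (24 ± 14.1421)/2,
  λ_1 = 19.0711,  λ_2 = 4.9289.

Step 4 — unit eigenvector for λ_1: solve (Sigma - λ_1 I)v = 0. First row:
  (19 - 19.0711)·v_x + (1)·v_y = 0, i.e. (-0.0711)·v_x + (1)·v_y = 0,
  so v ∝ (b, λ_1 - a) = (1, 0.0711) = u.
  ||u|| = √((1)² + (0.0711)²) = √(1.0051) ≈ 1.0025,
  v_1 = u/||u|| ≈ (0.9975, 0.0709) (||v_1|| = 1).

λ_1 = 19.0711,  λ_2 = 4.9289;  v_1 ≈ (0.9975, 0.0709)


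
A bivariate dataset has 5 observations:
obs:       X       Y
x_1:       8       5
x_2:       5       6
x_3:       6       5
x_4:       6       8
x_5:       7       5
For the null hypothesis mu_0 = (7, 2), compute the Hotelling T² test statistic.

Step 1 — sample mean vector:
  mean(X) = (8 + 5 + 6 + 6 + 7) / 5 = 32/5 = 6.4
  mean(Y) = (5 + 6 + 5 + 8 + 5) / 5 = 29/5 = 5.8
  x̄ = (6.4, 5.8),  deviation x̄ - mu_0 = (6.4, 5.8) - (7, 2) = (-0.6, 3.8).

Step 2 — sample covariance matrix, S[i,j] = (1/(n-1)) · Σ_k (x_{k,i} - mean_i) · (x_{k,j} - mean_j), divisor n-1 = 4:
  S[X,X] = ((1.6)·(1.6) + (-1.4)·(-1.4) + (-0.4)·(-0.4) + (-0.4)·(-0.4) + (0.6)·(0.6)) / 4 = 5.2/4 = 1.3
  S[X,Y] = ((1.6)·(-0.8) + (-1.4)·(0.2) + (-0.4)·(-0.8) + (-0.4)·(2.2) + (0.6)·(-0.8)) / 4 = -2.6/4 = -0.65
  S[Y,Y] = ((-0.8)·(-0.8) + (0.2)·(0.2) + (-0.8)·(-0.8) + (2.2)·(2.2) + (-0.8)·(-0.8)) / 4 = 6.8/4 = 1.7
  S = [[1.3, -0.65],
 [-0.65, 1.7]].

Step 3 — invert S. det(S) = 1.3·1.7 - (-0.65)² = 1.7875.
  S^{-1} = (1/det) · [[d, -b], [-b, a]] = [[0.951, 0.3636],
 [0.3636, 0.7273]].

Step 4 — quadratic form (x̄ - mu_0)^T · S^{-1} · (x̄ - mu_0):
  S^{-1} · (x̄ - mu_0) = (0.8112, 2.5455),
  (x̄ - mu_0)^T · [...] = (-0.6)·(0.8112) + (3.8)·(2.5455) = 9.186.

Step 5 — scale by n: T² = 5 · 9.186 = 45.9301.

T² ≈ 45.9301


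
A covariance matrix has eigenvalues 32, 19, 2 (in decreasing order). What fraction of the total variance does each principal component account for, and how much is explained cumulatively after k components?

Step 1 — total variance = trace(Sigma) = Σ λ_i = 32 + 19 + 2 = 53.

Step 2 — fraction explained by component i = λ_i / Σ λ:
  PC1: 32/53 = 0.6038
  PC2: 19/53 = 0.3585
  PC3: 2/53 = 0.0377

Step 3 — cumulative fraction after k components = (λ_1 + ... + λ_k) / Σ λ:
  k = 1: 32/53 = 0.6038
  k = 2: (32 + 19)/53 = 51/53 = 0.9623
  k = 3: (32 + 19 + 2)/53 = 53/53 = 1

Summary (fraction, with percent):

explained: PC1 0.6038 (60.38%), PC2 0.3585 (35.85%), PC3 0.0377 (3.77%);  cumulative: 0.6038, 0.9623, 1


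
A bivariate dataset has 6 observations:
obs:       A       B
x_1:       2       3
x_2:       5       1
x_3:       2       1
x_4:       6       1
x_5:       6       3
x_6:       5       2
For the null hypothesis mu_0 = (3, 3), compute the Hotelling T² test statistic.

Step 1 — sample mean vector:
  mean(A) = (2 + 5 + 2 + 6 + 6 + 5) / 6 = 26/6 = 4.3333
  mean(B) = (3 + 1 + 1 + 1 + 3 + 2) / 6 = 11/6 = 1.8333
  x̄ = (4.3333, 1.8333),  deviation x̄ - mu_0 = (4.3333, 1.8333) - (3, 3) = (1.3333, -1.1667).

Step 2 — sample covariance matrix, S[i,j] = (1/(n-1)) · Σ_k (x_{k,i} - mean_i) · (x_{k,j} - mean_j), divisor n-1 = 5:
  S[A,A] = ((-2.3333)·(-2.3333) + (0.6667)·(0.6667) + (-2.3333)·(-2.3333) + (1.6667)·(1.6667) + (1.6667)·(1.6667) + (0.6667)·(0.6667)) / 5 = 17.3333/5 = 3.4667
  S[A,B] = ((-2.3333)·(1.1667) + (0.6667)·(-0.8333) + (-2.3333)·(-0.8333) + (1.6667)·(-0.8333) + (1.6667)·(1.1667) + (0.6667)·(0.1667)) / 5 = -0.6667/5 = -0.1333
  S[B,B] = ((1.1667)·(1.1667) + (-0.8333)·(-0.8333) + (-0.8333)·(-0.8333) + (-0.8333)·(-0.8333) + (1.1667)·(1.1667) + (0.1667)·(0.1667)) / 5 = 4.8333/5 = 0.9667
  S = [[3.4667, -0.1333],
 [-0.1333, 0.9667]].

Step 3 — invert S. det(S) = 3.4667·0.9667 - (-0.1333)² = 3.3333.
  S^{-1} = (1/det) · [[d, -b], [-b, a]] = [[0.29, 0.04],
 [0.04, 1.04]].

Step 4 — quadratic form (x̄ - mu_0)^T · S^{-1} · (x̄ - mu_0):
  S^{-1} · (x̄ - mu_0) = (0.34, -1.16),
  (x̄ - mu_0)^T · [...] = (1.3333)·(0.34) + (-1.1667)·(-1.16) = 1.8067.

Step 5 — scale by n: T² = 6 · 1.8067 = 10.84.

T² ≈ 10.84


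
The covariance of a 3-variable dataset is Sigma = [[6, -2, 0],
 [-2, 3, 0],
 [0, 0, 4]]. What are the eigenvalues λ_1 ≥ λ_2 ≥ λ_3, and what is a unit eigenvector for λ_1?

Step 1 — characteristic polynomial p(λ) = det(λI - Sigma) = λ³ - tr·λ² + c_1·λ - det, where tr = trace, c_1 = sum of the principal 2×2 minors, det = det(Sigma):
  tr = 6 + 3 + 4 = 13,
  c_1 = (6·3 - (-2)²) + (6·4 - (0)²) + (3·4 - (0)²) = 14 + 24 + 12 = 50,
  det = 6·(3·4 - (0)²) - (-2)·((-2)·4 - (0)·(0)) + (0)·((-2)·(0) - 3·(0)) = 6·(12) - (-2)·(-8) + (0)·(0) = 56.
  So p(λ) = λ³ - 13λ² + 50λ - 56.
Step 2 — look for an integer root (rational root theorem: any rational root is an integer divisor of 56). Testing λ = 2:
  p(2) = 8 - 52 + 100 - 56 = 0  ✓
  Dividing out (λ - 2): p(λ) = (λ - 2)(λ² - 11λ + 28).
Step 3 — remaining eigenvalues from the quadratic λ² - 11λ + 28 = 0:
  Δ = 11² - 4·28 = 121 - 112 = 9,  λ = (11 ± √9)/2 = (11 ± 3)/2 = 7 or 4.
  Sorted: λ_1 = 7,  λ_2 = 4,  λ_3 = 2  (check: sum = 13 = tr ✓).

Step 4 — unit eigenvector for λ_1 = 7: v spans the null space of (Sigma - λ_1 I), whose rows are
  r_1 = (-1, -2, 0),  r_2 = (-2, -4, 0),  r_3 = (0, 0, -3).
  v is orthogonal to every row, so take v ∝ r_1 × r_3 = ((-2)·(-3) - (0)·(0), (0)·(0) - (-1)·(-3), (-1)·(0) - (-2)·(0)) = (6, -3, 0).
  Rescale (divide by 3): u = (2, -1, 0).
  ||u|| = √((2)² + (-1)² + (0)²) = √(5) ≈ 2.2361,  v_1 = u/||u|| ≈ (0.8944, -0.4472, 0) (||v_1|| = 1).

λ_1 = 7,  λ_2 = 4,  λ_3 = 2;  v_1 ≈ (0.8944, -0.4472, 0)


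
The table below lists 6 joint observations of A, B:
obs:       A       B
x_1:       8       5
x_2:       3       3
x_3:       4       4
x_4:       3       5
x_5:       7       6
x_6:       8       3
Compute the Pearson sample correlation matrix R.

Step 1 — column means:
  mean(A) = (8 + 3 + 4 + 3 + 7 + 8) / 6 = 33/6 = 5.5
  mean(B) = (5 + 3 + 4 + 5 + 6 + 3) / 6 = 26/6 = 4.3333

Step 2 — sample variances and covariances s[i,j] = (1/(n-1)) · Σ_k (x_{k,i} - mean_i) · (x_{k,j} - mean_j), with n-1 = 5:
  s[A,A] = ((2.5)·(2.5) + (-2.5)·(-2.5) + (-1.5)·(-1.5) + (-2.5)·(-2.5) + (1.5)·(1.5) + (2.5)·(2.5)) / 5 = 29.5/5 = 5.9
  s[A,B] = ((2.5)·(0.6667) + (-2.5)·(-1.3333) + (-1.5)·(-0.3333) + (-2.5)·(0.6667) + (1.5)·(1.6667) + (2.5)·(-1.3333)) / 5 = 3/5 = 0.6
  s[B,B] = ((0.6667)·(0.6667) + (-1.3333)·(-1.3333) + (-0.3333)·(-0.3333) + (0.6667)·(0.6667) + (1.6667)·(1.6667) + (-1.3333)·(-1.3333)) / 5 = 7.3333/5 = 1.4667
  Sample standard deviations s_i = √(s[i,i]):
  s(A) = √(5.9) = 2.429
  s(B) = √(1.4667) = 1.2111

Step 3 — r_{ij} = s_{ij} / (s_i · s_j):
  r[A,A] = 1 (diagonal).
  r[A,B] = 0.6 / (2.429 · 1.2111) = 0.6 / 2.9417 = 0.204
  r[B,B] = 1 (diagonal).

R is symmetric with unit diagonal. Assembling:

R = [[1, 0.204],
 [0.204, 1]]


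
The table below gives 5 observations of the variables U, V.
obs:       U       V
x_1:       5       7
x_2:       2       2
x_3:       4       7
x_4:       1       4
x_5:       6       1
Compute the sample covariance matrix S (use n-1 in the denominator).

Step 1 — column means:
  mean(U) = (5 + 2 + 4 + 1 + 6) / 5 = 18/5 = 3.6
  mean(V) = (7 + 2 + 7 + 4 + 1) / 5 = 21/5 = 4.2

Step 2 — sample covariance S[i,j] = (1/(n-1)) · Σ_k (x_{k,i} - mean_i) · (x_{k,j} - mean_j), with n-1 = 4.
  S[U,U] = ((1.4)·(1.4) + (-1.6)·(-1.6) + (0.4)·(0.4) + (-2.6)·(-2.6) + (2.4)·(2.4)) / 4 = 17.2/4 = 4.3
  S[U,V] = ((1.4)·(2.8) + (-1.6)·(-2.2) + (0.4)·(2.8) + (-2.6)·(-0.2) + (2.4)·(-3.2)) / 4 = 1.4/4 = 0.35
  S[V,V] = ((2.8)·(2.8) + (-2.2)·(-2.2) + (2.8)·(2.8) + (-0.2)·(-0.2) + (-3.2)·(-3.2)) / 4 = 30.8/4 = 7.7

S is symmetric (S[j,i] = S[i,j]). Assembling:

S = [[4.3, 0.35],
 [0.35, 7.7]]


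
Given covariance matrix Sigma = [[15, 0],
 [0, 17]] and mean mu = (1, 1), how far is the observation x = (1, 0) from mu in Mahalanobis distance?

Step 1 — centre the observation: (x - mu) = (0, -1).

Step 2 — invert Sigma. det(Sigma) = 15·17 - (0)² = 255.
  Sigma^{-1} = (1/det) · [[d, -b], [-b, a]] = [[0.0667, 0],
 [0, 0.0588]].

Step 3 — form the quadratic (x - mu)^T · Sigma^{-1} · (x - mu):
  Sigma^{-1} · (x - mu) = (0, -0.0588).
  (x - mu)^T · [Sigma^{-1} · (x - mu)] = (0)·(0) + (-1)·(-0.0588) = 0.0588.

Step 4 — take square root: d = √(0.0588) ≈ 0.2425.

d(x, mu) = √(0.0588) ≈ 0.2425


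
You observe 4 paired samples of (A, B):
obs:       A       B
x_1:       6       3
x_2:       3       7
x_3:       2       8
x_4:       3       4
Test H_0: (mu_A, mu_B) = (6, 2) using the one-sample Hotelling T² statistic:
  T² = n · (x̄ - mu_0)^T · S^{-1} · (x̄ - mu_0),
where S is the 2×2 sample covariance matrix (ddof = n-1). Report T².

Step 1 — sample mean vector:
  mean(A) = (6 + 3 + 2 + 3) / 4 = 14/4 = 3.5
  mean(B) = (3 + 7 + 8 + 4) / 4 = 22/4 = 5.5
  x̄ = (3.5, 5.5),  deviation x̄ - mu_0 = (3.5, 5.5) - (6, 2) = (-2.5, 3.5).

Step 2 — sample covariance matrix, S[i,j] = (1/(n-1)) · Σ_k (x_{k,i} - mean_i) · (x_{k,j} - mean_j), divisor n-1 = 3:
  S[A,A] = ((2.5)·(2.5) + (-0.5)·(-0.5) + (-1.5)·(-1.5) + (-0.5)·(-0.5)) / 3 = 9/3 = 3
  S[A,B] = ((2.5)·(-2.5) + (-0.5)·(1.5) + (-1.5)·(2.5) + (-0.5)·(-1.5)) / 3 = -10/3 = -3.3333
  S[B,B] = ((-2.5)·(-2.5) + (1.5)·(1.5) + (2.5)·(2.5) + (-1.5)·(-1.5)) / 3 = 17/3 = 5.6667
  S = [[3, -3.3333],
 [-3.3333, 5.6667]].

Step 3 — invert S. det(S) = 3·5.6667 - (-3.3333)² = 5.8889.
  S^{-1} = (1/det) · [[d, -b], [-b, a]] = [[0.9623, 0.566],
 [0.566, 0.5094]].

Step 4 — quadratic form (x̄ - mu_0)^T · S^{-1} · (x̄ - mu_0):
  S^{-1} · (x̄ - mu_0) = (-0.4245, 0.3679),
  (x̄ - mu_0)^T · [...] = (-2.5)·(-0.4245) + (3.5)·(0.3679) = 2.3491.

Step 5 — scale by n: T² = 4 · 2.3491 = 9.3962.

T² ≈ 9.3962


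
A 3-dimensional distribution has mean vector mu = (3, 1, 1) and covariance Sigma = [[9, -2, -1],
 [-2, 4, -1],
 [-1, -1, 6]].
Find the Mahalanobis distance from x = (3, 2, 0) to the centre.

Step 1 — centre the observation: (x - mu) = (0, 1, -1).

Step 2 — invert Sigma (cofactor / det for 3×3, or solve directly):
  Sigma^{-1} = [[0.1314, 0.0743, 0.0343],
 [0.0743, 0.3029, 0.0629],
 [0.0343, 0.0629, 0.1829]].

Step 3 — form the quadratic (x - mu)^T · Sigma^{-1} · (x - mu):
  Sigma^{-1} · (x - mu) = (0.04, 0.24, -0.12).
  (x - mu)^T · [Sigma^{-1} · (x - mu)] = (0)·(0.04) + (1)·(0.24) + (-1)·(-0.12) = 0.36.

Step 4 — take square root: d = √(0.36) ≈ 0.6.

d(x, mu) = √(0.36) ≈ 0.6


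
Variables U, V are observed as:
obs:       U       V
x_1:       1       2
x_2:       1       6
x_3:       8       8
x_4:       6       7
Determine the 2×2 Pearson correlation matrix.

Step 1 — column means:
  mean(U) = (1 + 1 + 8 + 6) / 4 = 16/4 = 4
  mean(V) = (2 + 6 + 8 + 7) / 4 = 23/4 = 5.75

Step 2 — sample variances and covariances s[i,j] = (1/(n-1)) · Σ_k (x_{k,i} - mean_i) · (x_{k,j} - mean_j), with n-1 = 3:
  s[U,U] = ((-3)·(-3) + (-3)·(-3) + (4)·(4) + (2)·(2)) / 3 = 38/3 = 12.6667
  s[U,V] = ((-3)·(-3.75) + (-3)·(0.25) + (4)·(2.25) + (2)·(1.25)) / 3 = 22/3 = 7.3333
  s[V,V] = ((-3.75)·(-3.75) + (0.25)·(0.25) + (2.25)·(2.25) + (1.25)·(1.25)) / 3 = 20.75/3 = 6.9167
  Sample standard deviations s_i = √(s[i,i]):
  s(U) = √(12.6667) = 3.559
  s(V) = √(6.9167) = 2.63

Step 3 — r_{ij} = s_{ij} / (s_i · s_j):
  r[U,U] = 1 (diagonal).
  r[U,V] = 7.3333 / (3.559 · 2.63) = 7.3333 / 9.3601 = 0.7835
  r[V,V] = 1 (diagonal).

R is symmetric with unit diagonal. Assembling:

R = [[1, 0.7835],
 [0.7835, 1]]


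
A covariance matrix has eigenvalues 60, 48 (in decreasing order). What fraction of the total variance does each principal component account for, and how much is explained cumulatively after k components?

Step 1 — total variance = trace(Sigma) = Σ λ_i = 60 + 48 = 108.

Step 2 — fraction explained by component i = λ_i / Σ λ:
  PC1: 60/108 = 0.5556
  PC2: 48/108 = 0.4444

Step 3 — cumulative fraction after k components = (λ_1 + ... + λ_k) / Σ λ:
  k = 1: 60/108 = 0.5556
  k = 2: (60 + 48)/108 = 108/108 = 1

Summary (fraction, with percent):

explained: PC1 0.5556 (55.56%), PC2 0.4444 (44.44%);  cumulative: 0.5556, 1


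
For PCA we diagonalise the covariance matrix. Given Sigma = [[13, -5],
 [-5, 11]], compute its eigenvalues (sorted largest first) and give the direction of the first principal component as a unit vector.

Step 1 — characteristic polynomial of 2×2 Sigma:
  det(Sigma - λI) = λ² - trace · λ + det = 0.
  trace = 13 + 11 = 24, det = 13·11 - (-5)² = 118.
Step 2 — discriminant:
  Δ = trace² - 4·det = 576 - 472 = 104.
Step 3 — eigenvalues:
  λ = (trace ± √Δ)/2 = (24 ± 10.198)/2,
  λ_1 = 17.099,  λ_2 = 6.901.

Step 4 — unit eigenvector for λ_1: solve (Sigma - λ_1 I)v = 0. First row:
  (13 - 17.099)·v_x + (-5)·v_y = 0, i.e. (-4.099)·v_x + (-5)·v_y = 0,
  so v ∝ (b, λ_1 - a) = (-5, 4.099); multiply by -1 so the first entry is positive: u = (5, -4.099).
  ||u|| = √((5)² + (-4.099)²) = √(41.802) ≈ 6.4654,
  v_1 = u/||u|| ≈ (0.7733, -0.634) (||v_1|| = 1).

λ_1 = 17.099,  λ_2 = 6.901;  v_1 ≈ (0.7733, -0.634)
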